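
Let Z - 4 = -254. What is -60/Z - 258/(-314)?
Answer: 4167/3925 ≈ 1.0617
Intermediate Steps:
Z = -250 (Z = 4 - 254 = -250)
-60/Z - 258/(-314) = -60/(-250) - 258/(-314) = -60*(-1/250) - 258*(-1/314) = 6/25 + 129/157 = 4167/3925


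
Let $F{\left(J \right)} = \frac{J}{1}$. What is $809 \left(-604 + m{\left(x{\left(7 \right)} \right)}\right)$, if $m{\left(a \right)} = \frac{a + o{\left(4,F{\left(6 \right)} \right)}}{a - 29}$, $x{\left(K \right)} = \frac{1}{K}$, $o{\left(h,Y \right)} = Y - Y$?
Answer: $- \frac{98705281}{202} \approx -4.8864 \cdot 10^{5}$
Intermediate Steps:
$F{\left(J \right)} = J$ ($F{\left(J \right)} = J 1 = J$)
$o{\left(h,Y \right)} = 0$
$m{\left(a \right)} = \frac{a}{-29 + a}$ ($m{\left(a \right)} = \frac{a + 0}{a - 29} = \frac{a}{-29 + a}$)
$809 \left(-604 + m{\left(x{\left(7 \right)} \right)}\right) = 809 \left(-604 + \frac{1}{7 \left(-29 + \frac{1}{7}\right)}\right) = 809 \left(-604 + \frac{1}{7 \left(- \frac{202}{7}\right)}\right) = 809 \left(-604 + \frac{1}{7} \left(- \frac{7}{202}\right)\right) = 809 \left(-604 - \frac{1}{202}\right) = 809 \left(- \frac{122009}{202}\right) = - \frac{98705281}{202}$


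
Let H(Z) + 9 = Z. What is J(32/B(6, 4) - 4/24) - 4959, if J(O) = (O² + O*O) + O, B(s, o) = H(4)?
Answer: -1097848/225 ≈ -4879.3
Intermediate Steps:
H(Z) = -9 + Z
B(s, o) = -5 (B(s, o) = -9 + 4 = -5)
J(O) = O + 2*O² (J(O) = (O² + O²) + O = 2*O² + O = O + 2*O²)
J(32/B(6, 4) - 4/24) - 4959 = (32/(-5) - 4/24)*(1 + 2*(32/(-5) - 4/24)) - 4959 = (32*(-⅕) - 4*1/24)*(1 + 2*(32*(-⅕) - 4*1/24)) - 4959 = (-32/5 - ⅙)*(1 + 2*(-32/5 - ⅙)) - 4959 = -197*(1 + 2*(-197/30))/30 - 4959 = -197*(1 - 197/15)/30 - 4959 = -197/30*(-182/15) - 4959 = 17927/225 - 4959 = -1097848/225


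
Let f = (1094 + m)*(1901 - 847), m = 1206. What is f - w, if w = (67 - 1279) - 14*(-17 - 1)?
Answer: 2425160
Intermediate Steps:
w = -960 (w = -1212 - 14*(-18) = -1212 + 252 = -960)
f = 2424200 (f = (1094 + 1206)*(1901 - 847) = 2300*1054 = 2424200)
f - w = 2424200 - 1*(-960) = 2424200 + 960 = 2425160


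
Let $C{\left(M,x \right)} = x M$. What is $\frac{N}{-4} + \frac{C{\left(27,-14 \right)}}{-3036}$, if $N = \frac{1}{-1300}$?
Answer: $\frac{164053}{1315600} \approx 0.1247$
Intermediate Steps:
$C{\left(M,x \right)} = M x$
$N = - \frac{1}{1300} \approx -0.00076923$
$\frac{N}{-4} + \frac{C{\left(27,-14 \right)}}{-3036} = - \frac{1}{1300 \left(-4\right)} + \frac{27 \left(-14\right)}{-3036} = \left(- \frac{1}{1300}\right) \left(- \frac{1}{4}\right) - - \frac{63}{506} = \frac{1}{5200} + \frac{63}{506} = \frac{164053}{1315600}$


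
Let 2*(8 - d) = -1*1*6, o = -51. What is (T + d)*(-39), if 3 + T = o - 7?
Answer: 1950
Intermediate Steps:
T = -61 (T = -3 + (-51 - 7) = -3 - 58 = -61)
d = 11 (d = 8 - (-1*1)*6/2 = 8 - (-1)*6/2 = 8 - ½*(-6) = 8 + 3 = 11)
(T + d)*(-39) = (-61 + 11)*(-39) = -50*(-39) = 1950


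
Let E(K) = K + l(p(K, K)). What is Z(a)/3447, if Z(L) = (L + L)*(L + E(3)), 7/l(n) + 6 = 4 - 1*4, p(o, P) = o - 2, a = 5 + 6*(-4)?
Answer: 1957/10341 ≈ 0.18925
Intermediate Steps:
a = -19 (a = 5 - 24 = -19)
p(o, P) = -2 + o
l(n) = -7/6 (l(n) = 7/(-6 + (4 - 1*4)) = 7/(-6 + (4 - 4)) = 7/(-6 + 0) = 7/(-6) = 7*(-⅙) = -7/6)
E(K) = -7/6 + K (E(K) = K - 7/6 = -7/6 + K)
Z(L) = 2*L*(11/6 + L) (Z(L) = (L + L)*(L + (-7/6 + 3)) = (2*L)*(L + 11/6) = (2*L)*(11/6 + L) = 2*L*(11/6 + L))
Z(a)/3447 = ((⅓)*(-19)*(11 + 6*(-19)))/3447 = ((⅓)*(-19)*(11 - 114))*(1/3447) = ((⅓)*(-19)*(-103))*(1/3447) = (1957/3)*(1/3447) = 1957/10341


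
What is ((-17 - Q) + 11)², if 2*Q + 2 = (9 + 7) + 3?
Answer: 841/4 ≈ 210.25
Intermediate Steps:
Q = 17/2 (Q = -1 + ((9 + 7) + 3)/2 = -1 + (16 + 3)/2 = -1 + (½)*19 = -1 + 19/2 = 17/2 ≈ 8.5000)
((-17 - Q) + 11)² = ((-17 - 1*17/2) + 11)² = ((-17 - 17/2) + 11)² = (-51/2 + 11)² = (-29/2)² = 841/4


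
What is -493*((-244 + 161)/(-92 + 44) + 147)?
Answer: -3519527/48 ≈ -73324.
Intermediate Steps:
-493*((-244 + 161)/(-92 + 44) + 147) = -493*(-83/(-48) + 147) = -493*(-83*(-1/48) + 147) = -493*(83/48 + 147) = -493*7139/48 = -3519527/48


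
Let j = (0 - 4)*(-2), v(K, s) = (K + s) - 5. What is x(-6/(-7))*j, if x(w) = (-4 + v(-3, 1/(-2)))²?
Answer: 1250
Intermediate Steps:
v(K, s) = -5 + K + s
x(w) = 625/4 (x(w) = (-4 + (-5 - 3 + 1/(-2)))² = (-4 + (-5 - 3 - ½))² = (-4 - 17/2)² = (-25/2)² = 625/4)
j = 8 (j = -4*(-2) = 8)
x(-6/(-7))*j = (625/4)*8 = 1250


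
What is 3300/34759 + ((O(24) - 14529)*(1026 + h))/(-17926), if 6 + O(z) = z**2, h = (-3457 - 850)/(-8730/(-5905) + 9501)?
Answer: 1861633583455653645/2330860058835706 ≈ 798.69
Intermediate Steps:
h = -5086567/11222427 (h = -4307/(-8730*(-1/5905) + 9501) = -4307/(1746/1181 + 9501) = -4307/11222427/1181 = -4307*1181/11222427 = -5086567/11222427 ≈ -0.45325)
O(z) = -6 + z**2
3300/34759 + ((O(24) - 14529)*(1026 + h))/(-17926) = 3300/34759 + (((-6 + 24**2) - 14529)*(1026 - 5086567/11222427))/(-17926) = 3300*(1/34759) + (((-6 + 576) - 14529)*(11509123535/11222427))*(-1/17926) = 3300/34759 + ((570 - 14529)*(11509123535/11222427))*(-1/17926) = 3300/34759 - 13959*11509123535/11222427*(-1/17926) = 3300/34759 - 53551951808355/3740809*(-1/17926) = 3300/34759 + 53551951808355/67057742134 = 1861633583455653645/2330860058835706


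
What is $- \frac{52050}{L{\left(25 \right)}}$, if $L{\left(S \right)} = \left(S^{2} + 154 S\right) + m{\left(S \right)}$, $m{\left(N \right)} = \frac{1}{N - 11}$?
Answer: $- \frac{728700}{62651} \approx -11.631$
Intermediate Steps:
$m{\left(N \right)} = \frac{1}{-11 + N}$
$L{\left(S \right)} = S^{2} + \frac{1}{-11 + S} + 154 S$ ($L{\left(S \right)} = \left(S^{2} + 154 S\right) + \frac{1}{-11 + S} = S^{2} + \frac{1}{-11 + S} + 154 S$)
$- \frac{52050}{L{\left(25 \right)}} = - \frac{52050}{\frac{1}{-11 + 25} \left(1 + 25 \left(-11 + 25\right) \left(154 + 25\right)\right)} = - \frac{52050}{\frac{1}{14} \left(1 + 25 \cdot 14 \cdot 179\right)} = - \frac{52050}{\frac{1}{14} \left(1 + 62650\right)} = - \frac{52050}{\frac{1}{14} \cdot 62651} = - \frac{52050}{\frac{62651}{14}} = \left(-52050\right) \frac{14}{62651} = - \frac{728700}{62651}$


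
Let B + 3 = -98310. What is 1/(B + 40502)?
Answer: -1/57811 ≈ -1.7298e-5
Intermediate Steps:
B = -98313 (B = -3 - 98310 = -98313)
1/(B + 40502) = 1/(-98313 + 40502) = 1/(-57811) = -1/57811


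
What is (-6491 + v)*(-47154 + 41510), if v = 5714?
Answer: 4385388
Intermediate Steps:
(-6491 + v)*(-47154 + 41510) = (-6491 + 5714)*(-47154 + 41510) = -777*(-5644) = 4385388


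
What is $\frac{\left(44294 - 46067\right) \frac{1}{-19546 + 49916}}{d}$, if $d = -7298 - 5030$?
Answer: $\frac{1773}{374401360} \approx 4.7356 \cdot 10^{-6}$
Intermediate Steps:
$d = -12328$
$\frac{\left(44294 - 46067\right) \frac{1}{-19546 + 49916}}{d} = \frac{\left(44294 - 46067\right) \frac{1}{-19546 + 49916}}{-12328} = - \frac{1773}{30370} \left(- \frac{1}{12328}\right) = \left(-1773\right) \frac{1}{30370} \left(- \frac{1}{12328}\right) = \left(- \frac{1773}{30370}\right) \left(- \frac{1}{12328}\right) = \frac{1773}{374401360}$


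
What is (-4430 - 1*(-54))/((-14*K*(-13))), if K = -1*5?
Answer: 2188/455 ≈ 4.8088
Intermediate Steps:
K = -5
(-4430 - 1*(-54))/((-14*K*(-13))) = (-4430 - 1*(-54))/((-14*(-5)*(-13))) = (-4430 + 54)/((70*(-13))) = -4376/(-910) = -4376*(-1/910) = 2188/455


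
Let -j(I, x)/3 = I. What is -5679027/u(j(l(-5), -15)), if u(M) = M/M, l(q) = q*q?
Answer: -5679027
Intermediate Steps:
l(q) = q²
j(I, x) = -3*I
u(M) = 1
-5679027/u(j(l(-5), -15)) = -5679027/1 = -5679027*1 = -5679027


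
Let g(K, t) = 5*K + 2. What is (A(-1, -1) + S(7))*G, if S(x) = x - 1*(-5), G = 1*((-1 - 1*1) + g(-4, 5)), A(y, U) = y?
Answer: -220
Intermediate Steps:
g(K, t) = 2 + 5*K
G = -20 (G = 1*((-1 - 1*1) + (2 + 5*(-4))) = 1*((-1 - 1) + (2 - 20)) = 1*(-2 - 18) = 1*(-20) = -20)
S(x) = 5 + x (S(x) = x + 5 = 5 + x)
(A(-1, -1) + S(7))*G = (-1 + (5 + 7))*(-20) = (-1 + 12)*(-20) = 11*(-20) = -220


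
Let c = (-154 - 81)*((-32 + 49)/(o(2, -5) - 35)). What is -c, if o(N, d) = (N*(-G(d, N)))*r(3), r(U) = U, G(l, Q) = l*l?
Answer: -799/37 ≈ -21.595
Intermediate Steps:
G(l, Q) = l²
o(N, d) = -3*N*d² (o(N, d) = (N*(-d²))*3 = -N*d²*3 = -3*N*d²)
c = 799/37 (c = (-154 - 81)*((-32 + 49)/(-3*2*(-5)² - 35)) = -3995/(-3*2*25 - 35) = -3995/(-150 - 35) = -3995/(-185) = -3995*(-1)/185 = -235*(-17/185) = 799/37 ≈ 21.595)
-c = -1*799/37 = -799/37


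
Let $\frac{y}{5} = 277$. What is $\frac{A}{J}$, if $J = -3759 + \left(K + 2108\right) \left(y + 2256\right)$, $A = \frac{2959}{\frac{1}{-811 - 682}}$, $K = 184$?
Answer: $- \frac{4417787}{8341413} \approx -0.52962$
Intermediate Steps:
$y = 1385$ ($y = 5 \cdot 277 = 1385$)
$A = -4417787$ ($A = \frac{2959}{\frac{1}{-1493}} = \frac{2959}{- \frac{1}{1493}} = 2959 \left(-1493\right) = -4417787$)
$J = 8341413$ ($J = -3759 + \left(184 + 2108\right) \left(1385 + 2256\right) = -3759 + 2292 \cdot 3641 = -3759 + 8345172 = 8341413$)
$\frac{A}{J} = - \frac{4417787}{8341413}$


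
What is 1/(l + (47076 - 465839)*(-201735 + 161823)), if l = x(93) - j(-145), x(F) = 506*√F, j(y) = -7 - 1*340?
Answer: 1519424473/25395158020662440351 - 46*√93/25395158020662440351 ≈ 5.9831e-11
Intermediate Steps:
j(y) = -347 (j(y) = -7 - 340 = -347)
l = 347 + 506*√93 (l = 506*√93 - 1*(-347) = 506*√93 + 347 = 347 + 506*√93 ≈ 5226.7)
1/(l + (47076 - 465839)*(-201735 + 161823)) = 1/((347 + 506*√93) + (47076 - 465839)*(-201735 + 161823)) = 1/((347 + 506*√93) - 418763*(-39912)) = 1/((347 + 506*√93) + 16713668856) = 1/(16713669203 + 506*√93)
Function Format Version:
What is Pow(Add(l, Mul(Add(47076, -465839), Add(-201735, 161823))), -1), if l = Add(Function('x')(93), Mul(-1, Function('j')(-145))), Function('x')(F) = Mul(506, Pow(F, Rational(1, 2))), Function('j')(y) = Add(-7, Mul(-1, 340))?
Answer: Add(Rational(1519424473, 25395158020662440351), Mul(Rational(-46, 25395158020662440351), Pow(93, Rational(1, 2)))) ≈ 5.9831e-11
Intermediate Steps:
Function('j')(y) = -347 (Function('j')(y) = Add(-7, -340) = -347)
l = Add(347, Mul(506, Pow(93, Rational(1, 2)))) (l = Add(Mul(506, Pow(93, Rational(1, 2))), Mul(-1, -347)) = Add(Mul(506, Pow(93, Rational(1, 2))), 347) = Add(347, Mul(506, Pow(93, Rational(1, 2)))) ≈ 5226.7)
Pow(Add(l, Mul(Add(47076, -465839), Add(-201735, 161823))), -1) = Pow(Add(Add(347, Mul(506, Pow(93, Rational(1, 2)))), Mul(Add(47076, -465839), Add(-201735, 161823))), -1) = Pow(Add(Add(347, Mul(506, Pow(93, Rational(1, 2)))), Mul(-418763, -39912)), -1) = Pow(Add(Add(347, Mul(506, Pow(93, Rational(1, 2)))), 16713668856), -1) = Pow(Add(16713669203, Mul(506, Pow(93, Rational(1, 2)))), -1)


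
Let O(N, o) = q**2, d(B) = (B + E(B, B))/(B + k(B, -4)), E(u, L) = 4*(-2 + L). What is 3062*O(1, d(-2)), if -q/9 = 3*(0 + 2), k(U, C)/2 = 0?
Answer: 8928792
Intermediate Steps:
k(U, C) = 0 (k(U, C) = 2*0 = 0)
E(u, L) = -8 + 4*L
q = -54 (q = -27*(0 + 2) = -27*2 = -9*6 = -54)
d(B) = (-8 + 5*B)/B (d(B) = (B + (-8 + 4*B))/(B + 0) = (-8 + 5*B)/B)
O(N, o) = 2916 (O(N, o) = (-54)**2 = 2916)
3062*O(1, d(-2)) = 3062*2916 = 8928792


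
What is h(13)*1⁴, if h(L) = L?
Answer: 13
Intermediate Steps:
h(13)*1⁴ = 13*1⁴ = 13*1 = 13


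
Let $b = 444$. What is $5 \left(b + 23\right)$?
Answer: $2335$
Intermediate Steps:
$5 \left(b + 23\right) = 5 \left(444 + 23\right) = 5 \cdot 467 = 2335$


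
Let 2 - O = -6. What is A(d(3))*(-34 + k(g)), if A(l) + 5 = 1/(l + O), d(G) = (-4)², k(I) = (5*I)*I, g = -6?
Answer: -8687/12 ≈ -723.92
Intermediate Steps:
k(I) = 5*I²
d(G) = 16
O = 8 (O = 2 - 1*(-6) = 2 + 6 = 8)
A(l) = -5 + 1/(8 + l) (A(l) = -5 + 1/(l + 8) = -5 + 1/(8 + l))
A(d(3))*(-34 + k(g)) = ((-39 - 5*16)/(8 + 16))*(-34 + 5*(-6)²) = ((-39 - 80)/24)*(-34 + 5*36) = ((1/24)*(-119))*(-34 + 180) = -119/24*146 = -8687/12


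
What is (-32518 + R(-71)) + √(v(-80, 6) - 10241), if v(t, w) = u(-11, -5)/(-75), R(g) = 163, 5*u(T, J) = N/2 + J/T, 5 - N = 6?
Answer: -32355 + I*√27881122170/1650 ≈ -32355.0 + 101.2*I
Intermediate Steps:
N = -1 (N = 5 - 1*6 = 5 - 6 = -1)
u(T, J) = -⅒ + J/(5*T) (u(T, J) = (-1/2 + J/T)/5 = (-1*½ + J/T)/5 = (-½ + J/T)/5 = -⅒ + J/(5*T))
v(t, w) = 1/8250 (v(t, w) = ((⅒)*(-1*(-11) + 2*(-5))/(-11))/(-75) = ((⅒)*(-1/11)*(11 - 10))*(-1/75) = ((⅒)*(-1/11)*1)*(-1/75) = -1/110*(-1/75) = 1/8250)
(-32518 + R(-71)) + √(v(-80, 6) - 10241) = (-32518 + 163) + √(1/8250 - 10241) = -32355 + √(-84488249/8250) = -32355 + I*√27881122170/1650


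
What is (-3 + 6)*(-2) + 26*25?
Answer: 644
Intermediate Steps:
(-3 + 6)*(-2) + 26*25 = 3*(-2) + 650 = -6 + 650 = 644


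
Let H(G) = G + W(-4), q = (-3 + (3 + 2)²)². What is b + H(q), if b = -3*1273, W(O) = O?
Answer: -3339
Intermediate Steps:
q = 484 (q = (-3 + 5²)² = (-3 + 25)² = 22² = 484)
H(G) = -4 + G (H(G) = G - 4 = -4 + G)
b = -3819
b + H(q) = -3819 + (-4 + 484) = -3819 + 480 = -3339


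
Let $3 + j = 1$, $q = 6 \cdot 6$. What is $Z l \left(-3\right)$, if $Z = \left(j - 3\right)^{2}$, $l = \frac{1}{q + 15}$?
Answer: $- \frac{25}{17} \approx -1.4706$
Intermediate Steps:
$q = 36$
$j = -2$ ($j = -3 + 1 = -2$)
$l = \frac{1}{51}$ ($l = \frac{1}{36 + 15} = \frac{1}{51} \approx 0.019608$)
$Z = 25$ ($Z = \left(-2 - 3\right)^{2} = \left(-5\right)^{2} = 25$)
$Z l \left(-3\right) = 25 \cdot \frac{1}{51} \left(-3\right) = \frac{25}{51} \left(-3\right) = - \frac{25}{17}$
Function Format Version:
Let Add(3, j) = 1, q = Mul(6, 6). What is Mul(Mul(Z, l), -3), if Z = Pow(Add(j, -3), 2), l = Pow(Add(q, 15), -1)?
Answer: Rational(-25, 17) ≈ -1.4706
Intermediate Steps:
q = 36
j = -2 (j = Add(-3, 1) = -2)
l = Rational(1, 51) (l = Pow(Add(36, 15), -1) = Pow(51, -1) = Rational(1, 51) ≈ 0.019608)
Z = 25 (Z = Pow(Add(-2, -3), 2) = Pow(-5, 2) = 25)
Mul(Mul(Z, l), -3) = Mul(Mul(25, Rational(1, 51)), -3) = Mul(Rational(25, 51), -3) = Rational(-25, 17)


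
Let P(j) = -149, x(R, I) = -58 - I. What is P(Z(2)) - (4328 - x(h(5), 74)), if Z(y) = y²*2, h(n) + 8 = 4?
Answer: -4609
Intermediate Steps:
h(n) = -4 (h(n) = -8 + 4 = -4)
Z(y) = 2*y²
P(Z(2)) - (4328 - x(h(5), 74)) = -149 - (4328 - (-58 - 1*74)) = -149 - (4328 - (-58 - 74)) = -149 - (4328 - 1*(-132)) = -149 - (4328 + 132) = -149 - 1*4460 = -149 - 4460 = -4609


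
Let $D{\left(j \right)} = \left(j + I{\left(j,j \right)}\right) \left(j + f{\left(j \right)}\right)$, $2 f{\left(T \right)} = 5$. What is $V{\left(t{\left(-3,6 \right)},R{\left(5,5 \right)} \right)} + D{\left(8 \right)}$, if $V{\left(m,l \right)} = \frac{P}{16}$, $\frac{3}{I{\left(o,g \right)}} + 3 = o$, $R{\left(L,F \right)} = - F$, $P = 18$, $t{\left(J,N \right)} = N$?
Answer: $\frac{3657}{40} \approx 91.425$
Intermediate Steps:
$f{\left(T \right)} = \frac{5}{2}$ ($f{\left(T \right)} = \frac{1}{2} \cdot 5 = \frac{5}{2}$)
$I{\left(o,g \right)} = \frac{3}{-3 + o}$
$D{\left(j \right)} = \left(\frac{5}{2} + j\right) \left(j + \frac{3}{-3 + j}\right)$ ($D{\left(j \right)} = \left(j + \frac{3}{-3 + j}\right) \left(j + \frac{5}{2}\right) = \left(j + \frac{3}{-3 + j}\right) \left(\frac{5}{2} + j\right) = \left(\frac{5}{2} + j\right) \left(j + \frac{3}{-3 + j}\right)$)
$V{\left(m,l \right)} = \frac{9}{8}$ ($V{\left(m,l \right)} = \frac{18}{16} = 18 \cdot \frac{1}{16} = \frac{9}{8}$)
$V{\left(t{\left(-3,6 \right)},R{\left(5,5 \right)} \right)} + D{\left(8 \right)} = \frac{9}{8} + \frac{15 - 8^{2} - 72 + 2 \cdot 8^{3}}{2 \left(-3 + 8\right)} = \frac{9}{8} + \frac{15 - 64 - 72 + 2 \cdot 512}{2 \cdot 5} = \frac{9}{8} + \frac{1}{2} \cdot \frac{1}{5} \left(15 - 64 - 72 + 1024\right) = \frac{9}{8} + \frac{1}{2} \cdot \frac{1}{5} \cdot 903 = \frac{9}{8} + \frac{903}{10} = \frac{3657}{40}$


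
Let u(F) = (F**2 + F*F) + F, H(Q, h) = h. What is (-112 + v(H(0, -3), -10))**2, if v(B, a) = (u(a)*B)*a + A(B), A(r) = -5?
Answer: 31169889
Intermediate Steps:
u(F) = F + 2*F**2 (u(F) = (F**2 + F**2) + F = 2*F**2 + F = F + 2*F**2)
v(B, a) = -5 + B*a**2*(1 + 2*a) (v(B, a) = ((a*(1 + 2*a))*B)*a - 5 = (B*a*(1 + 2*a))*a - 5 = B*a**2*(1 + 2*a) - 5 = -5 + B*a**2*(1 + 2*a))
(-112 + v(H(0, -3), -10))**2 = (-112 + (-5 - 3*(-10)**2*(1 + 2*(-10))))**2 = (-112 + (-5 - 3*100*(1 - 20)))**2 = (-112 + (-5 - 3*100*(-19)))**2 = (-112 + (-5 + 5700))**2 = (-112 + 5695)**2 = 5583**2 = 31169889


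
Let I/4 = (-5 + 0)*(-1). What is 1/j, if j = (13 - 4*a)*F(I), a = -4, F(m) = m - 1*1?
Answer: 1/551 ≈ 0.0018149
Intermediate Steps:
I = 20 (I = 4*((-5 + 0)*(-1)) = 4*(-5*(-1)) = 4*5 = 20)
F(m) = -1 + m (F(m) = m - 1 = -1 + m)
j = 551 (j = (13 - 4*(-4))*(-1 + 20) = (13 + 16)*19 = 29*19 = 551)
1/j = 1/551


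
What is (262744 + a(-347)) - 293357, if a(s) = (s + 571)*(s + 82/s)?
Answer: -37612695/347 ≈ -1.0839e+5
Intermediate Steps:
a(s) = (571 + s)*(s + 82/s)
(262744 + a(-347)) - 293357 = (262744 + (82 + (-347)**2 + 571*(-347) + 46822/(-347))) - 293357 = (262744 + (82 + 120409 - 198137 + 46822*(-1/347))) - 293357 = (262744 + (82 + 120409 - 198137 - 46822/347)) - 293357 = (262744 - 26989984/347) - 293357 = 64182184/347 - 293357 = -37612695/347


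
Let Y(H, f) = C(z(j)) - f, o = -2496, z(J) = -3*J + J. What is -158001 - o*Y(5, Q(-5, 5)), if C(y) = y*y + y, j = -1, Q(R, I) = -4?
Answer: -133041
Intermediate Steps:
z(J) = -2*J
C(y) = y + y² (C(y) = y² + y = y + y²)
Y(H, f) = 6 - f (Y(H, f) = (-2*(-1))*(1 - 2*(-1)) - f = 2*(1 + 2) - f = 2*3 - f = 6 - f)
-158001 - o*Y(5, Q(-5, 5)) = -158001 - (-2496)*(6 - 1*(-4)) = -158001 - (-2496)*(6 + 4) = -158001 - (-2496)*10 = -158001 - 1*(-24960) = -158001 + 24960 = -133041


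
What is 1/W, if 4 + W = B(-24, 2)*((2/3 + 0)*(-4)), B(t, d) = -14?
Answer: 3/100 ≈ 0.030000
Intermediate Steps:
W = 100/3 (W = -4 - 14*(2/3 + 0)*(-4) = -4 - 14*(2*(⅓) + 0)*(-4) = -4 - 14*(⅔ + 0)*(-4) = -4 - 28*(-4)/3 = -4 - 14*(-8/3) = -4 + 112/3 = 100/3 ≈ 33.333)
1/W = 1/(100/3) = 3/100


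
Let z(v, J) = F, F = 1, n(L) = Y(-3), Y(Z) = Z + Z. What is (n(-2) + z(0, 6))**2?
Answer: 25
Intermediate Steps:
Y(Z) = 2*Z
n(L) = -6 (n(L) = 2*(-3) = -6)
z(v, J) = 1
(n(-2) + z(0, 6))**2 = (-6 + 1)**2 = (-5)**2 = 25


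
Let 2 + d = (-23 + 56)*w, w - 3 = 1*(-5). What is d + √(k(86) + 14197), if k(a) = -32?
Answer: -68 + √14165 ≈ 51.017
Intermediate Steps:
w = -2 (w = 3 + 1*(-5) = 3 - 5 = -2)
d = -68 (d = -2 + (-23 + 56)*(-2) = -2 + 33*(-2) = -2 - 66 = -68)
d + √(k(86) + 14197) = -68 + √(-32 + 14197) = -68 + √14165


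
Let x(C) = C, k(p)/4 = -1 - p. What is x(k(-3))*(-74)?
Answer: -592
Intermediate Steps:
k(p) = -4 - 4*p (k(p) = 4*(-1 - p) = -4 - 4*p)
x(k(-3))*(-74) = (-4 - 4*(-3))*(-74) = (-4 + 12)*(-74) = 8*(-74) = -592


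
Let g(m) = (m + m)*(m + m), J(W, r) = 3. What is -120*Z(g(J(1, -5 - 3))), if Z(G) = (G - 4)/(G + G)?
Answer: -160/3 ≈ -53.333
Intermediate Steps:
g(m) = 4*m² (g(m) = (2*m)*(2*m) = 4*m²)
Z(G) = (-4 + G)/(2*G) (Z(G) = (-4 + G)/((2*G)) = (-4 + G)*(1/(2*G)) = (-4 + G)/(2*G))
-120*Z(g(J(1, -5 - 3))) = -60*(-4 + 4*3²)/(4*3²) = -60*(-4 + 4*9)/(4*9) = -60*(-4 + 36)/36 = -60*32/36 = -120*4/9 = -160/3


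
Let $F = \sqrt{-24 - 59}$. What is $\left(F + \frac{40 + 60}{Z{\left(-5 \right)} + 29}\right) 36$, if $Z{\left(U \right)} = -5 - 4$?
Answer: $180 + 36 i \sqrt{83} \approx 180.0 + 327.98 i$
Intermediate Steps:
$Z{\left(U \right)} = -9$
$F = i \sqrt{83}$ ($F = \sqrt{-83} = i \sqrt{83} \approx 9.1104 i$)
$\left(F + \frac{40 + 60}{Z{\left(-5 \right)} + 29}\right) 36 = \left(i \sqrt{83} + \frac{40 + 60}{-9 + 29}\right) 36 = \left(i \sqrt{83} + \frac{100}{20}\right) 36 = \left(i \sqrt{83} + 100 \cdot \frac{1}{20}\right) 36 = \left(i \sqrt{83} + 5\right) 36 = \left(5 + i \sqrt{83}\right) 36 = 180 + 36 i \sqrt{83}$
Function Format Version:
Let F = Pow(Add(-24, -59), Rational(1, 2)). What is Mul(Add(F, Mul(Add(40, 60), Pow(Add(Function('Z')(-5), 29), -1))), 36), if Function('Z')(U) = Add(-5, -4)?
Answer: Add(180, Mul(36, I, Pow(83, Rational(1, 2)))) ≈ Add(180.00, Mul(327.98, I))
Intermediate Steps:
Function('Z')(U) = -9
F = Mul(I, Pow(83, Rational(1, 2))) (F = Pow(-83, Rational(1, 2)) = Mul(I, Pow(83, Rational(1, 2))) ≈ Mul(9.1104, I))
Mul(Add(F, Mul(Add(40, 60), Pow(Add(Function('Z')(-5), 29), -1))), 36) = Mul(Add(Mul(I, Pow(83, Rational(1, 2))), Mul(Add(40, 60), Pow(Add(-9, 29), -1))), 36) = Mul(Add(Mul(I, Pow(83, Rational(1, 2))), Mul(100, Pow(20, -1))), 36) = Mul(Add(Mul(I, Pow(83, Rational(1, 2))), Mul(100, Rational(1, 20))), 36) = Mul(Add(Mul(I, Pow(83, Rational(1, 2))), 5), 36) = Mul(Add(5, Mul(I, Pow(83, Rational(1, 2)))), 36) = Add(180, Mul(36, I, Pow(83, Rational(1, 2))))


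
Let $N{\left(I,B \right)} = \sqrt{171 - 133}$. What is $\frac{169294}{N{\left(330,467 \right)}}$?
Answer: $\frac{84647 \sqrt{38}}{19} \approx 27463.0$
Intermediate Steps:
$N{\left(I,B \right)} = \sqrt{38}$
$\frac{169294}{N{\left(330,467 \right)}} = \frac{169294}{\sqrt{38}} = 169294 \frac{\sqrt{38}}{38} = \frac{84647 \sqrt{38}}{19}$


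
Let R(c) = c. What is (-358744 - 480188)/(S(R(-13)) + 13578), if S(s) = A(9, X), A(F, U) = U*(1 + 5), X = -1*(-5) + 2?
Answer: -69911/1135 ≈ -61.596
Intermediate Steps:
X = 7 (X = 5 + 2 = 7)
A(F, U) = 6*U (A(F, U) = U*6 = 6*U)
S(s) = 42 (S(s) = 6*7 = 42)
(-358744 - 480188)/(S(R(-13)) + 13578) = (-358744 - 480188)/(42 + 13578) = -838932/13620 = -838932*1/13620 = -69911/1135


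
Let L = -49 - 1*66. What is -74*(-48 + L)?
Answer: 12062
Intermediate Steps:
L = -115 (L = -49 - 66 = -115)
-74*(-48 + L) = -74*(-48 - 115) = -74*(-163) = 12062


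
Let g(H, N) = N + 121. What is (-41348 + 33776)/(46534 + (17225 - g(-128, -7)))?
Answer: -2524/21215 ≈ -0.11897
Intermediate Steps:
g(H, N) = 121 + N
(-41348 + 33776)/(46534 + (17225 - g(-128, -7))) = (-41348 + 33776)/(46534 + (17225 - (121 - 7))) = -7572/(46534 + (17225 - 1*114)) = -7572/(46534 + (17225 - 114)) = -7572/(46534 + 17111) = -7572/63645 = -7572*1/63645 = -2524/21215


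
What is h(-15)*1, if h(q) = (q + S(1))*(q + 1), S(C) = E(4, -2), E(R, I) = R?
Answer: 154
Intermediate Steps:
S(C) = 4
h(q) = (1 + q)*(4 + q) (h(q) = (q + 4)*(q + 1) = (4 + q)*(1 + q) = (1 + q)*(4 + q))
h(-15)*1 = (4 + (-15)**2 + 5*(-15))*1 = (4 + 225 - 75)*1 = 154*1 = 154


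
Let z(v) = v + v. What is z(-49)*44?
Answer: -4312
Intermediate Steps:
z(v) = 2*v
z(-49)*44 = (2*(-49))*44 = -98*44 = -4312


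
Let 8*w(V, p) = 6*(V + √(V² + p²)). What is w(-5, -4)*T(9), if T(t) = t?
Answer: -135/4 + 27*√41/4 ≈ 9.4711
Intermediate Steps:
w(V, p) = 3*V/4 + 3*√(V² + p²)/4 (w(V, p) = (6*(V + √(V² + p²)))/8 = (6*V + 6*√(V² + p²))/8 = 3*V/4 + 3*√(V² + p²)/4)
w(-5, -4)*T(9) = ((¾)*(-5) + 3*√((-5)² + (-4)²)/4)*9 = (-15/4 + 3*√(25 + 16)/4)*9 = (-15/4 + 3*√41/4)*9 = -135/4 + 27*√41/4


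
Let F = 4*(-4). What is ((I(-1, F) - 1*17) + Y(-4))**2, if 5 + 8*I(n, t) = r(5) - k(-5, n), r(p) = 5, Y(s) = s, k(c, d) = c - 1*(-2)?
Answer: 27225/64 ≈ 425.39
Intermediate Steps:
k(c, d) = 2 + c (k(c, d) = c + 2 = 2 + c)
F = -16
I(n, t) = 3/8 (I(n, t) = -5/8 + (5 - (2 - 5))/8 = -5/8 + (5 - 1*(-3))/8 = -5/8 + (5 + 3)/8 = -5/8 + (1/8)*8 = -5/8 + 1 = 3/8)
((I(-1, F) - 1*17) + Y(-4))**2 = ((3/8 - 1*17) - 4)**2 = ((3/8 - 17) - 4)**2 = (-133/8 - 4)**2 = (-165/8)**2 = 27225/64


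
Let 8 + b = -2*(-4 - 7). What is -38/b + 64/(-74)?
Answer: -927/259 ≈ -3.5792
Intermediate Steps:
b = 14 (b = -8 - 2*(-4 - 7) = -8 - 2*(-11) = -8 + 22 = 14)
-38/b + 64/(-74) = -38/14 + 64/(-74) = -38*1/14 + 64*(-1/74) = -19/7 - 32/37 = -927/259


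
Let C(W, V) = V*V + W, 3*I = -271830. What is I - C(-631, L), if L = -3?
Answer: -89988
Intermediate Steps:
I = -90610 (I = (⅓)*(-271830) = -90610)
C(W, V) = W + V² (C(W, V) = V² + W = W + V²)
I - C(-631, L) = -90610 - (-631 + (-3)²) = -90610 - (-631 + 9) = -90610 - 1*(-622) = -90610 + 622 = -89988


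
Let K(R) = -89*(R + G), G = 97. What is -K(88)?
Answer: 16465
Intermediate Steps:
K(R) = -8633 - 89*R (K(R) = -89*(R + 97) = -89*(97 + R) = -8633 - 89*R)
-K(88) = -(-8633 - 89*88) = -(-8633 - 7832) = -1*(-16465) = 16465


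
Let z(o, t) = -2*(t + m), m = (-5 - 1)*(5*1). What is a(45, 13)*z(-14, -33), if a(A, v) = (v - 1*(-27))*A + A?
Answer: 232470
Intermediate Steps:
m = -30 (m = -6*5 = -30)
a(A, v) = A + A*(27 + v) (a(A, v) = (v + 27)*A + A = (27 + v)*A + A = A*(27 + v) + A = A + A*(27 + v))
z(o, t) = 60 - 2*t (z(o, t) = -2*(t - 30) = -2*(-30 + t) = 60 - 2*t)
a(45, 13)*z(-14, -33) = (45*(28 + 13))*(60 - 2*(-33)) = (45*41)*(60 + 66) = 1845*126 = 232470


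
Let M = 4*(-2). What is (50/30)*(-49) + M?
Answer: -269/3 ≈ -89.667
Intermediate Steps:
M = -8
(50/30)*(-49) + M = (50/30)*(-49) - 8 = (50*(1/30))*(-49) - 8 = (5/3)*(-49) - 8 = -245/3 - 8 = -269/3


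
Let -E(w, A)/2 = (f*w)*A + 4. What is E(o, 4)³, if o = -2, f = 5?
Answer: 373248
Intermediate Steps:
E(w, A) = -8 - 10*A*w (E(w, A) = -2*((5*w)*A + 4) = -2*(5*A*w + 4) = -2*(4 + 5*A*w) = -8 - 10*A*w)
E(o, 4)³ = (-8 - 10*4*(-2))³ = (-8 + 80)³ = 72³ = 373248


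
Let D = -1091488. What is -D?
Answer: 1091488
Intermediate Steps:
-D = -1*(-1091488) = 1091488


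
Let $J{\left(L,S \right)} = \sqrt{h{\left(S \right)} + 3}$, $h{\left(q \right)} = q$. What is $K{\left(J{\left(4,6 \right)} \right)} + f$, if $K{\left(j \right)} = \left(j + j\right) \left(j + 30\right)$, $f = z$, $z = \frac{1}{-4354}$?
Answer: $\frac{862091}{4354} \approx 198.0$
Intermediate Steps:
$z = - \frac{1}{4354} \approx -0.00022967$
$J{\left(L,S \right)} = \sqrt{3 + S}$ ($J{\left(L,S \right)} = \sqrt{S + 3} = \sqrt{3 + S}$)
$f = - \frac{1}{4354} \approx -0.00022967$
$K{\left(j \right)} = 2 j \left(30 + j\right)$
$K{\left(J{\left(4,6 \right)} \right)} + f = 2 \sqrt{3 + 6} \left(30 + \sqrt{3 + 6}\right) - \frac{1}{4354} = 2 \sqrt{9} \left(30 + \sqrt{9}\right) - \frac{1}{4354} = 2 \cdot 3 \left(30 + 3\right) - \frac{1}{4354} = 2 \cdot 3 \cdot 33 - \frac{1}{4354} = 198 - \frac{1}{4354} = \frac{862091}{4354}$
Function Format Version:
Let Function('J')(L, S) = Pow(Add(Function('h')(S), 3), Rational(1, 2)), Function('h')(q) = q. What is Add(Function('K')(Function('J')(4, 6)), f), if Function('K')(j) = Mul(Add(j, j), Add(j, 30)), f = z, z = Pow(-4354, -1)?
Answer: Rational(862091, 4354) ≈ 198.00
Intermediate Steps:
z = Rational(-1, 4354) ≈ -0.00022967
Function('J')(L, S) = Pow(Add(3, S), Rational(1, 2)) (Function('J')(L, S) = Pow(Add(S, 3), Rational(1, 2)) = Pow(Add(3, S), Rational(1, 2)))
f = Rational(-1, 4354) ≈ -0.00022967
Function('K')(j) = Mul(2, j, Add(30, j)) (Function('K')(j) = Mul(Mul(2, j), Add(30, j)) = Mul(2, j, Add(30, j)))
Add(Function('K')(Function('J')(4, 6)), f) = Add(Mul(2, Pow(Add(3, 6), Rational(1, 2)), Add(30, Pow(Add(3, 6), Rational(1, 2)))), Rational(-1, 4354)) = Add(Mul(2, Pow(9, Rational(1, 2)), Add(30, Pow(9, Rational(1, 2)))), Rational(-1, 4354)) = Add(Mul(2, 3, Add(30, 3)), Rational(-1, 4354)) = Add(Mul(2, 3, 33), Rational(-1, 4354)) = Add(198, Rational(-1, 4354)) = Rational(862091, 4354)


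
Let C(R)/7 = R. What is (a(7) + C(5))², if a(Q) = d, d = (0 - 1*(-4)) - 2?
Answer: 1369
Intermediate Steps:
d = 2 (d = (0 + 4) - 2 = 4 - 2 = 2)
C(R) = 7*R
a(Q) = 2
(a(7) + C(5))² = (2 + 7*5)² = (2 + 35)² = 37² = 1369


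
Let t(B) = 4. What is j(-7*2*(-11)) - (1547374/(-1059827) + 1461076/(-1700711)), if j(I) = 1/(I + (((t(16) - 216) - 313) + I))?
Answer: 905284400121225/391133697828349 ≈ 2.3145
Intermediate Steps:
j(I) = 1/(-525 + 2*I) (j(I) = 1/(I + (((4 - 216) - 313) + I)) = 1/(I + ((-212 - 313) + I)) = 1/(I + (-525 + I)) = 1/(-525 + 2*I))
j(-7*2*(-11)) - (1547374/(-1059827) + 1461076/(-1700711)) = 1/(-525 + 2*(-7*2*(-11))) - (1547374/(-1059827) + 1461076/(-1700711)) = 1/(-525 + 2*(-14*(-11))) - (1547374*(-1/1059827) + 1461076*(-1/1700711)) = 1/(-525 + 2*154) - (-1547374/1059827 - 1461076/1700711) = 1/(-525 + 308) - 1*(-4180123776766/1802459436997) = 1/(-217) + 4180123776766/1802459436997 = -1/217 + 4180123776766/1802459436997 = 905284400121225/391133697828349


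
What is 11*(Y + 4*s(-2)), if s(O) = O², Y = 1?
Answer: 187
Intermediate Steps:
11*(Y + 4*s(-2)) = 11*(1 + 4*(-2)²) = 11*(1 + 4*4) = 11*(1 + 16) = 11*17 = 187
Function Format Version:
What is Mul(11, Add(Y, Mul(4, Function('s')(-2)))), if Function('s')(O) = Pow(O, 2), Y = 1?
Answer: 187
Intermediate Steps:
Mul(11, Add(Y, Mul(4, Function('s')(-2)))) = Mul(11, Add(1, Mul(4, Pow(-2, 2)))) = Mul(11, Add(1, Mul(4, 4))) = Mul(11, Add(1, 16)) = Mul(11, 17) = 187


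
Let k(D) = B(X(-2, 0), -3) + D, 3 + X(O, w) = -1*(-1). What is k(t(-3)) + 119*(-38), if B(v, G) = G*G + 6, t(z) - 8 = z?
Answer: -4502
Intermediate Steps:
X(O, w) = -2 (X(O, w) = -3 - 1*(-1) = -3 + 1 = -2)
t(z) = 8 + z
B(v, G) = 6 + G**2 (B(v, G) = G**2 + 6 = 6 + G**2)
k(D) = 15 + D (k(D) = (6 + (-3)**2) + D = (6 + 9) + D = 15 + D)
k(t(-3)) + 119*(-38) = (15 + (8 - 3)) + 119*(-38) = (15 + 5) - 4522 = 20 - 4522 = -4502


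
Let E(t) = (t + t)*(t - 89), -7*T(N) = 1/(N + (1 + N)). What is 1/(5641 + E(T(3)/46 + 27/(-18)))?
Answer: 1270129/7509741397 ≈ 0.00016913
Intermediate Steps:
T(N) = -1/(7*(1 + 2*N)) (T(N) = -1/(7*(N + (1 + N))) = -1/(7*(1 + 2*N)))
E(t) = 2*t*(-89 + t) (E(t) = (2*t)*(-89 + t) = 2*t*(-89 + t))
1/(5641 + E(T(3)/46 + 27/(-18))) = 1/(5641 + 2*(-1/(7 + 14*3)/46 + 27/(-18))*(-89 + (-1/(7 + 14*3)/46 + 27/(-18)))) = 1/(5641 + 2*(-1/(7 + 42)*(1/46) + 27*(-1/18))*(-89 + (-1/(7 + 42)*(1/46) + 27*(-1/18)))) = 1/(5641 + 2*(-1/49*(1/46) - 3/2)*(-89 + (-1/49*(1/46) - 3/2))) = 1/(5641 + 2*(-1*1/49*(1/46) - 3/2)*(-89 + (-1*1/49*(1/46) - 3/2))) = 1/(5641 + 2*(-1/49*1/46 - 3/2)*(-89 + (-1/49*1/46 - 3/2))) = 1/(5641 + 2*(-1/2254 - 3/2)*(-89 + (-1/2254 - 3/2))) = 1/(5641 + 2*(-1691/1127)*(-89 - 1691/1127)) = 1/(5641 + 2*(-1691/1127)*(-101994/1127)) = 1/(5641 + 344943708/1270129) = 1/(7509741397/1270129) = 1270129/7509741397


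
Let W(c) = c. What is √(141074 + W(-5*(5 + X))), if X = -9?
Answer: √141094 ≈ 375.63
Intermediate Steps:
√(141074 + W(-5*(5 + X))) = √(141074 - 5*(5 - 9)) = √(141074 - 5*(-4)) = √(141074 + 20) = √141094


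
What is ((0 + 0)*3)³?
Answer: 0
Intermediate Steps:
((0 + 0)*3)³ = (0*3)³ = 0³ = 0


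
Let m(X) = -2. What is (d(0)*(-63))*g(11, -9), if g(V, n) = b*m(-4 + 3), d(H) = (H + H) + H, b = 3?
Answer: 0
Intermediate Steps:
d(H) = 3*H (d(H) = 2*H + H = 3*H)
g(V, n) = -6 (g(V, n) = 3*(-2) = -6)
(d(0)*(-63))*g(11, -9) = ((3*0)*(-63))*(-6) = (0*(-63))*(-6) = 0*(-6) = 0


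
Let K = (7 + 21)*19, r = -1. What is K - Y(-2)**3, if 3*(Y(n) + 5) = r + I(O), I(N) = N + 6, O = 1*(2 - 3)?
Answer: 15695/27 ≈ 581.30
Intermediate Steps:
O = -1 (O = 1*(-1) = -1)
I(N) = 6 + N
Y(n) = -11/3 (Y(n) = -5 + (-1 + (6 - 1))/3 = -5 + (-1 + 5)/3 = -5 + (1/3)*4 = -5 + 4/3 = -11/3)
K = 532 (K = 28*19 = 532)
K - Y(-2)**3 = 532 - (-11/3)**3 = 532 - 1*(-1331/27) = 532 + 1331/27 = 15695/27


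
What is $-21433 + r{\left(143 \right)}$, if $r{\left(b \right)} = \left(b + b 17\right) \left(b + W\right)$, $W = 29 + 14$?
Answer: $457331$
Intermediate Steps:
$W = 43$
$r{\left(b \right)} = 18 b \left(43 + b\right)$ ($r{\left(b \right)} = \left(b + b 17\right) \left(b + 43\right) = \left(b + 17 b\right) \left(43 + b\right) = 18 b \left(43 + b\right)$)
$-21433 + r{\left(143 \right)} = -21433 + 18 \cdot 143 \left(43 + 143\right) = -21433 + 18 \cdot 143 \cdot 186 = -21433 + 478764 = 457331$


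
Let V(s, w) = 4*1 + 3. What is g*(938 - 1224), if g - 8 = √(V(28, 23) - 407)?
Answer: -2288 - 5720*I ≈ -2288.0 - 5720.0*I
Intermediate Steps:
V(s, w) = 7 (V(s, w) = 4 + 3 = 7)
g = 8 + 20*I (g = 8 + √(7 - 407) = 8 + √(-400) = 8 + 20*I ≈ 8.0 + 20.0*I)
g*(938 - 1224) = (8 + 20*I)*(938 - 1224) = (8 + 20*I)*(-286) = -2288 - 5720*I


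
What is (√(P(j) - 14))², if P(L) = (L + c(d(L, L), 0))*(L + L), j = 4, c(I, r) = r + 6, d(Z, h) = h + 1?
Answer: 66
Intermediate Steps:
d(Z, h) = 1 + h
c(I, r) = 6 + r
P(L) = 2*L*(6 + L) (P(L) = (L + (6 + 0))*(L + L) = (L + 6)*(2*L) = (6 + L)*(2*L) = 2*L*(6 + L))
(√(P(j) - 14))² = (√(2*4*(6 + 4) - 14))² = (√(2*4*10 - 14))² = (√(80 - 14))² = (√66)² = 66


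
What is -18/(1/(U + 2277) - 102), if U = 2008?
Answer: 77130/437069 ≈ 0.17647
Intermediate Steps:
-18/(1/(U + 2277) - 102) = -18/(1/(2008 + 2277) - 102) = -18/(1/4285 - 102) = -18/(-437069/4285) = -4285/437069*(-18) = 77130/437069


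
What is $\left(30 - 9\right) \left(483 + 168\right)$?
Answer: $13671$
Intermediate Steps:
$\left(30 - 9\right) \left(483 + 168\right) = \left(30 - 9\right) 651 = 21 \cdot 651 = 13671$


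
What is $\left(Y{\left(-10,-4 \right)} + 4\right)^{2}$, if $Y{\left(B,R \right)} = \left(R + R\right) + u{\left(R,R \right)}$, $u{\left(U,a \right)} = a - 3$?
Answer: $121$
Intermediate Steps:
$u{\left(U,a \right)} = -3 + a$
$Y{\left(B,R \right)} = -3 + 3 R$ ($Y{\left(B,R \right)} = \left(R + R\right) + \left(-3 + R\right) = 2 R + \left(-3 + R\right) = -3 + 3 R$)
$\left(Y{\left(-10,-4 \right)} + 4\right)^{2} = \left(\left(-3 + 3 \left(-4\right)\right) + 4\right)^{2} = \left(\left(-3 - 12\right) + 4\right)^{2} = \left(-15 + 4\right)^{2} = \left(-11\right)^{2} = 121$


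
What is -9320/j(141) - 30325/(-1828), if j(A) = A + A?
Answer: -4242655/257748 ≈ -16.460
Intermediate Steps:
j(A) = 2*A
-9320/j(141) - 30325/(-1828) = -9320/(2*141) - 30325/(-1828) = -9320/282 - 30325*(-1/1828) = -9320*1/282 + 30325/1828 = -4660/141 + 30325/1828 = -4242655/257748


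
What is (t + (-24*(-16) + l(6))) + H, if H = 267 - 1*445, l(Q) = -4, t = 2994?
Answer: 3196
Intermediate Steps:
H = -178 (H = 267 - 445 = -178)
(t + (-24*(-16) + l(6))) + H = (2994 + (-24*(-16) - 4)) - 178 = (2994 + (384 - 4)) - 178 = (2994 + 380) - 178 = 3374 - 178 = 3196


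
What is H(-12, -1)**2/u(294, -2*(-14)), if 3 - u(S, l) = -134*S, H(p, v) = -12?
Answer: 48/13133 ≈ 0.0036549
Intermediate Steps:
u(S, l) = 3 + 134*S (u(S, l) = 3 - (-134)*S = 3 + 134*S)
H(-12, -1)**2/u(294, -2*(-14)) = (-12)**2/(3 + 134*294) = 144/(3 + 39396) = 144/39399 = 144*(1/39399) = 48/13133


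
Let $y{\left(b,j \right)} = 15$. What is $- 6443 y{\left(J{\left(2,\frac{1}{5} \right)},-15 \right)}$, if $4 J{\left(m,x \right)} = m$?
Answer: $-96645$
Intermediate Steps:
$J{\left(m,x \right)} = \frac{m}{4}$
$- 6443 y{\left(J{\left(2,\frac{1}{5} \right)},-15 \right)} = \left(-6443\right) 15 = -96645$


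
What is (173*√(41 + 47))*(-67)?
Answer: -23182*√22 ≈ -1.0873e+5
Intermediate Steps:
(173*√(41 + 47))*(-67) = (173*√88)*(-67) = (173*(2*√22))*(-67) = (346*√22)*(-67) = -23182*√22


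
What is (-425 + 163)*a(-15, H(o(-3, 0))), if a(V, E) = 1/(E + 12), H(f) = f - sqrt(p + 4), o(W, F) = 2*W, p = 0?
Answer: -131/2 ≈ -65.500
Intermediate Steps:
H(f) = -2 + f (H(f) = f - sqrt(0 + 4) = f - sqrt(4) = f - 1*2 = f - 2 = -2 + f)
a(V, E) = 1/(12 + E)
(-425 + 163)*a(-15, H(o(-3, 0))) = (-425 + 163)/(12 + (-2 + 2*(-3))) = -262/(12 + (-2 - 6)) = -262/(12 - 8) = -262/4 = -262*1/4 = -131/2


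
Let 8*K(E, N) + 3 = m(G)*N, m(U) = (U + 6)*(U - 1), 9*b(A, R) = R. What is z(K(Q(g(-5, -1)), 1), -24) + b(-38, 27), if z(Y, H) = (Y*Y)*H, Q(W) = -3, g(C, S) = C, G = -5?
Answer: -219/8 ≈ -27.375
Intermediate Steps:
b(A, R) = R/9
m(U) = (-1 + U)*(6 + U) (m(U) = (6 + U)*(-1 + U) = (-1 + U)*(6 + U))
K(E, N) = -3/8 - 3*N/4 (K(E, N) = -3/8 + ((-6 + (-5)**2 + 5*(-5))*N)/8 = -3/8 + ((-6 + 25 - 25)*N)/8 = -3/8 + (-6*N)/8 = -3/8 - 3*N/4)
z(Y, H) = H*Y**2 (z(Y, H) = Y**2*H = H*Y**2)
z(K(Q(g(-5, -1)), 1), -24) + b(-38, 27) = -24*(-3/8 - 3/4*1)**2 + (1/9)*27 = -24*(-3/8 - 3/4)**2 + 3 = -24*(-9/8)**2 + 3 = -24*81/64 + 3 = -243/8 + 3 = -219/8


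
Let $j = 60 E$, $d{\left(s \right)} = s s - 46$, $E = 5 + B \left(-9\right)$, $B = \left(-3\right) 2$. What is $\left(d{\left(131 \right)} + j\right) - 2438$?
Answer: $18217$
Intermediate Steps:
$B = -6$
$E = 59$ ($E = 5 - -54 = 5 + 54 = 59$)
$d{\left(s \right)} = -46 + s^{2}$ ($d{\left(s \right)} = s^{2} - 46 = -46 + s^{2}$)
$j = 3540$ ($j = 60 \cdot 59 = 3540$)
$\left(d{\left(131 \right)} + j\right) - 2438 = \left(\left(-46 + 131^{2}\right) + 3540\right) - 2438 = \left(\left(-46 + 17161\right) + 3540\right) - 2438 = \left(17115 + 3540\right) - 2438 = 20655 - 2438 = 18217$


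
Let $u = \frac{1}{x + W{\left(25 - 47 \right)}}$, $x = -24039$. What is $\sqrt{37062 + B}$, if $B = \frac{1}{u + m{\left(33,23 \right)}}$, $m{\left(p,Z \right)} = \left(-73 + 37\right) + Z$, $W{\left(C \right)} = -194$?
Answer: $\frac{\sqrt{3678169821033810}}{315030} \approx 192.51$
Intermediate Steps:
$m{\left(p,Z \right)} = -36 + Z$
$u = - \frac{1}{24233}$ ($u = \frac{1}{-24039 - 194} = \frac{1}{-24233} = - \frac{1}{24233} \approx -4.1266 \cdot 10^{-5}$)
$B = - \frac{24233}{315030}$ ($B = \frac{1}{- \frac{1}{24233} + \left(-36 + 23\right)} = \frac{1}{- \frac{1}{24233} - 13} = \frac{1}{- \frac{315030}{24233}} = - \frac{24233}{315030} \approx -0.076923$)
$\sqrt{37062 + B} = \sqrt{37062 - \frac{24233}{315030}} = \sqrt{\frac{11675617627}{315030}} = \frac{\sqrt{3678169821033810}}{315030}$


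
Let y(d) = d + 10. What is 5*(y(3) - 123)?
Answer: -550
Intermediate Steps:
y(d) = 10 + d
5*(y(3) - 123) = 5*((10 + 3) - 123) = 5*(13 - 123) = 5*(-110) = -550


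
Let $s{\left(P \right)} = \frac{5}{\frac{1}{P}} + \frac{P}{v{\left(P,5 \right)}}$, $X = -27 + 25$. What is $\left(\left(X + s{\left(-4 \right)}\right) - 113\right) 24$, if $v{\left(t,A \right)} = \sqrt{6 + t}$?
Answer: $-3240 - 48 \sqrt{2} \approx -3307.9$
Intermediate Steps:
$X = -2$
$s{\left(P \right)} = 5 P + \frac{P}{\sqrt{6 + P}}$ ($s{\left(P \right)} = \frac{5}{\frac{1}{P}} + \frac{P}{\sqrt{6 + P}} = 5 P + \frac{P}{\sqrt{6 + P}}$)
$\left(\left(X + s{\left(-4 \right)}\right) - 113\right) 24 = \left(\left(-2 - \left(20 + \frac{4}{\sqrt{6 - 4}}\right)\right) - 113\right) 24 = \left(\left(-2 - \left(20 + \frac{4}{\sqrt{2}}\right)\right) - 113\right) 24 = \left(\left(-2 - \left(20 + 4 \frac{\sqrt{2}}{2}\right)\right) - 113\right) 24 = \left(\left(-2 - \left(20 + 2 \sqrt{2}\right)\right) - 113\right) 24 = \left(\left(-22 - 2 \sqrt{2}\right) - 113\right) 24 = \left(-135 - 2 \sqrt{2}\right) 24 = -3240 - 48 \sqrt{2}$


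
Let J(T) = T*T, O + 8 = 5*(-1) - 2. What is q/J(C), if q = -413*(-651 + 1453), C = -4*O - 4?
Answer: -23659/224 ≈ -105.62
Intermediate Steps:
O = -15 (O = -8 + (5*(-1) - 2) = -8 + (-5 - 2) = -8 - 7 = -15)
C = 56 (C = -4*(-15) - 4 = 60 - 4 = 56)
J(T) = T²
q = -331226 (q = -413*802 = -331226)
q/J(C) = -331226/(56²) = -331226/3136 = -331226*1/3136 = -23659/224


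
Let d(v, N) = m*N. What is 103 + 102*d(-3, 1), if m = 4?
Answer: 511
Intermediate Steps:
d(v, N) = 4*N
103 + 102*d(-3, 1) = 103 + 102*(4*1) = 103 + 102*4 = 103 + 408 = 511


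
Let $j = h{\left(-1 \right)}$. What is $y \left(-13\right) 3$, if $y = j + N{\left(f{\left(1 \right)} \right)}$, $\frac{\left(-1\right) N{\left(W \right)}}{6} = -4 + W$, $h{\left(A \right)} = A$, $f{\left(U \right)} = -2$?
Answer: $-1365$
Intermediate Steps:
$j = -1$
$N{\left(W \right)} = 24 - 6 W$ ($N{\left(W \right)} = - 6 \left(-4 + W\right) = 24 - 6 W$)
$y = 35$ ($y = -1 + \left(24 - -12\right) = -1 + \left(24 + 12\right) = -1 + 36 = 35$)
$y \left(-13\right) 3 = 35 \left(-13\right) 3 = \left(-455\right) 3 = -1365$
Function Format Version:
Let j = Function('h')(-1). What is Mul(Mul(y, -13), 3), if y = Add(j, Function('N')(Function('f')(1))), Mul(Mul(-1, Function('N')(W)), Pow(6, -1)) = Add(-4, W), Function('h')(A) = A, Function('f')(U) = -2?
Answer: -1365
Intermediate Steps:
j = -1
Function('N')(W) = Add(24, Mul(-6, W)) (Function('N')(W) = Mul(-6, Add(-4, W)) = Add(24, Mul(-6, W)))
y = 35 (y = Add(-1, Add(24, Mul(-6, -2))) = Add(-1, Add(24, 12)) = Add(-1, 36) = 35)
Mul(Mul(y, -13), 3) = Mul(Mul(35, -13), 3) = Mul(-455, 3) = -1365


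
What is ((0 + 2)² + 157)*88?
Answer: 14168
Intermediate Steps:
((0 + 2)² + 157)*88 = (2² + 157)*88 = (4 + 157)*88 = 161*88 = 14168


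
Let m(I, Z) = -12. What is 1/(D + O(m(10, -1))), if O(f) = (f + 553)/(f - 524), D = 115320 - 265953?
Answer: -536/80739829 ≈ -6.6386e-6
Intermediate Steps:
D = -150633
O(f) = (553 + f)/(-524 + f)
1/(D + O(m(10, -1))) = 1/(-150633 + (553 - 12)/(-524 - 12)) = 1/(-150633 + 541/(-536)) = 1/(-150633 - 1/536*541) = 1/(-150633 - 541/536) = 1/(-80739829/536) = -536/80739829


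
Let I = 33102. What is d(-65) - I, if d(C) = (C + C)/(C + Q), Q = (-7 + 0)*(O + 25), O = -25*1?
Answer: -33100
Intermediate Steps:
O = -25
Q = 0 (Q = (-7 + 0)*(-25 + 25) = -7*0 = 0)
d(C) = 2 (d(C) = (C + C)/(C + 0) = (2*C)/C = 2)
d(-65) - I = 2 - 1*33102 = 2 - 33102 = -33100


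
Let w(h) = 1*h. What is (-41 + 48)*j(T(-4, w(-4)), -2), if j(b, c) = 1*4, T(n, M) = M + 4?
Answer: 28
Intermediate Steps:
w(h) = h
T(n, M) = 4 + M
j(b, c) = 4
(-41 + 48)*j(T(-4, w(-4)), -2) = (-41 + 48)*4 = 7*4 = 28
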